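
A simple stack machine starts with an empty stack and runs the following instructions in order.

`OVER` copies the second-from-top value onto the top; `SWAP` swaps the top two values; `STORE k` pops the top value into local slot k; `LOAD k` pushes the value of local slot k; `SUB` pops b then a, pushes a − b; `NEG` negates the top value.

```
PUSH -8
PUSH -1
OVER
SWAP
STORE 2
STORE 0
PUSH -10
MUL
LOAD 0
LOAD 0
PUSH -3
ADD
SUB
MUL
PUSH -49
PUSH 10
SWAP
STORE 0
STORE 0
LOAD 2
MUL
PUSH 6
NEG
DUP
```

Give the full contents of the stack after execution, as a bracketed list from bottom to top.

[-240, -6, -6]

PUSH -8  -> [-8]
PUSH -1  -> [-8, -1]
OVER     -> [-8, -1, -8]
SWAP     -> [-8, -8, -1]
STORE 2  -> [-8, -8]
STORE 0  -> [-8]
PUSH -10 -> [-8, -10]
MUL      -> [80]
LOAD 0   -> [80, -8]
LOAD 0   -> [80, -8, -8]
PUSH -3  -> [80, -8, -8, -3]
ADD      -> [80, -8, -11]
SUB      -> [80, 3]
MUL      -> [240]
PUSH -49 -> [240, -49]
PUSH 10  -> [240, -49, 10]
SWAP     -> [240, 10, -49]
STORE 0  -> [240, 10]
STORE 0  -> [240]
LOAD 2   -> [240, -1]
MUL      -> [-240]
PUSH 6   -> [-240, 6]
NEG      -> [-240, -6]
DUP      -> [-240, -6, -6]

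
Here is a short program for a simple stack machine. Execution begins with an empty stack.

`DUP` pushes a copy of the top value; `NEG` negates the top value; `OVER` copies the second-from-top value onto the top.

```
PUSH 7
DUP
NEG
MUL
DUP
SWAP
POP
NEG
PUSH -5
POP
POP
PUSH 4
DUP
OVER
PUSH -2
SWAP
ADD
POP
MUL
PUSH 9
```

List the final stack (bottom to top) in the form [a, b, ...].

PUSH 7   [7]
DUP      [7, 7]
NEG      [7, -7]
MUL      [-49]
DUP      [-49, -49]
SWAP     [-49, -49]
POP      [-49]
NEG      [49]
PUSH -5  [49, -5]
POP      [49]
POP      []
PUSH 4   [4]
DUP      [4, 4]
OVER     [4, 4, 4]
PUSH -2  [4, 4, 4, -2]
SWAP     [4, 4, -2, 4]
ADD      [4, 4, 2]
POP      [4, 4]
MUL      [16]
PUSH 9   [16, 9]

[16, 9]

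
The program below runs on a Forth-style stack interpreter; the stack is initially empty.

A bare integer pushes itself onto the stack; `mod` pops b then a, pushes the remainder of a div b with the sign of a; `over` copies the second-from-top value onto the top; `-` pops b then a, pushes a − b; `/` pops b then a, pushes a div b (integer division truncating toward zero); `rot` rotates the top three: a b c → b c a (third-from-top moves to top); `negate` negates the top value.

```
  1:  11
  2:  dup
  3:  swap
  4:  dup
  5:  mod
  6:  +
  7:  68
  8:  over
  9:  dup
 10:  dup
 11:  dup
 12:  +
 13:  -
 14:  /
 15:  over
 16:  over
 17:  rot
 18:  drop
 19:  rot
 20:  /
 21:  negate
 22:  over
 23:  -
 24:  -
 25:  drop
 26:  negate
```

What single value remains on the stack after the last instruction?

-11

11     -> [11]
dup    -> [11, 11]
swap   -> [11, 11]
dup    -> [11, 11, 11]
mod    -> [11, 0]
+      -> [11]
68     -> [11, 68]
over   -> [11, 68, 11]
dup    -> [11, 68, 11, 11]
dup    -> [11, 68, 11, 11, 11]
dup    -> [11, 68, 11, 11, 11, 11]
+      -> [11, 68, 11, 11, 22]
-      -> [11, 68, 11, -11]
/      -> [11, 68, -1]
over   -> [11, 68, -1, 68]
over   -> [11, 68, -1, 68, -1]
rot    -> [11, 68, 68, -1, -1]
drop   -> [11, 68, 68, -1]
rot    -> [11, 68, -1, 68]
/      -> [11, 68, 0]
negate -> [11, 68, 0]
over   -> [11, 68, 0, 68]
-      -> [11, 68, -68]
-      -> [11, 136]
drop   -> [11]
negate -> [-11]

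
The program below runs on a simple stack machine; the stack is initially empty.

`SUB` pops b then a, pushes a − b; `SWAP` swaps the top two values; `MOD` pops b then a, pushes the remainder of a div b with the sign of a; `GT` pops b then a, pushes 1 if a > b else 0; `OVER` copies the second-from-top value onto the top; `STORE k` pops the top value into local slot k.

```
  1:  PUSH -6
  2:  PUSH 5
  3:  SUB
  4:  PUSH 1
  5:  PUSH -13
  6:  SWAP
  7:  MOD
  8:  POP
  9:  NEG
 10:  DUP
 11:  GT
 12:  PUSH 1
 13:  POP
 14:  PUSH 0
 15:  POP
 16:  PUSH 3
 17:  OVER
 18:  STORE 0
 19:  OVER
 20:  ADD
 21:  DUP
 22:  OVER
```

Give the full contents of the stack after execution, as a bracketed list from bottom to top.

PUSH -6  : [-6]
PUSH 5   : [-6, 5]
SUB      : [-11]
PUSH 1   : [-11, 1]
PUSH -13 : [-11, 1, -13]
SWAP     : [-11, -13, 1]
MOD      : [-11, 0]
POP      : [-11]
NEG      : [11]
DUP      : [11, 11]
GT       : [0]
PUSH 1   : [0, 1]
POP      : [0]
PUSH 0   : [0, 0]
POP      : [0]
PUSH 3   : [0, 3]
OVER     : [0, 3, 0]
STORE 0  : [0, 3]
OVER     : [0, 3, 0]
ADD      : [0, 3]
DUP      : [0, 3, 3]
OVER     : [0, 3, 3, 3]

[0, 3, 3, 3]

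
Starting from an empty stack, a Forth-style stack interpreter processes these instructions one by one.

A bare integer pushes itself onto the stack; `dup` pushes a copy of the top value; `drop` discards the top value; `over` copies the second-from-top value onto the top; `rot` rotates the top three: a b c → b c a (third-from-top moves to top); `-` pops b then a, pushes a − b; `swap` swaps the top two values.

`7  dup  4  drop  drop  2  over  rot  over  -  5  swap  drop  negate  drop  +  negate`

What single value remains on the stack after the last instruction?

7      -> 7
dup    -> 7 7
4      -> 7 7 4
drop   -> 7 7
drop   -> 7
2      -> 7 2
over   -> 7 2 7
rot    -> 2 7 7
over   -> 2 7 7 7
-      -> 2 7 0
5      -> 2 7 0 5
swap   -> 2 7 5 0
drop   -> 2 7 5
negate -> 2 7 -5
drop   -> 2 7
+      -> 9
negate -> -9

-9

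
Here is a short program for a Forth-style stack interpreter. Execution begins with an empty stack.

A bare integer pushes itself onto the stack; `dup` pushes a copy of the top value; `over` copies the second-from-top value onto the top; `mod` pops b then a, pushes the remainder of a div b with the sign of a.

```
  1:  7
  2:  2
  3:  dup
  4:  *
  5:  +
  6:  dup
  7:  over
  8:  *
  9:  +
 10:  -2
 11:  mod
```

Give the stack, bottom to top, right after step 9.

7    -> [7]
2    -> [7, 2]
dup  -> [7, 2, 2]
*    -> [7, 4]
+    -> [11]
dup  -> [11, 11]
over -> [11, 11, 11]
*    -> [11, 121]
+    -> [132]

[132]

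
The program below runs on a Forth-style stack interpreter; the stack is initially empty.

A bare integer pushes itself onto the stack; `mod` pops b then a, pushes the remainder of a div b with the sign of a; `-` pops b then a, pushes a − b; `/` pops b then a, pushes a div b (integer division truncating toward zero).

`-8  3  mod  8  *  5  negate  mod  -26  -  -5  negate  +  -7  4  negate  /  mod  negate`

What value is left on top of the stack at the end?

0

-8     -> -8
3      -> -8 3
mod    -> -2
8      -> -2 8
*      -> -16
5      -> -16 5
negate -> -16 -5
mod    -> -1
-26    -> -1 -26
-      -> 25
-5     -> 25 -5
negate -> 25 5
+      -> 30
-7     -> 30 -7
4      -> 30 -7 4
negate -> 30 -7 -4
/      -> 30 1
mod    -> 0
negate -> 0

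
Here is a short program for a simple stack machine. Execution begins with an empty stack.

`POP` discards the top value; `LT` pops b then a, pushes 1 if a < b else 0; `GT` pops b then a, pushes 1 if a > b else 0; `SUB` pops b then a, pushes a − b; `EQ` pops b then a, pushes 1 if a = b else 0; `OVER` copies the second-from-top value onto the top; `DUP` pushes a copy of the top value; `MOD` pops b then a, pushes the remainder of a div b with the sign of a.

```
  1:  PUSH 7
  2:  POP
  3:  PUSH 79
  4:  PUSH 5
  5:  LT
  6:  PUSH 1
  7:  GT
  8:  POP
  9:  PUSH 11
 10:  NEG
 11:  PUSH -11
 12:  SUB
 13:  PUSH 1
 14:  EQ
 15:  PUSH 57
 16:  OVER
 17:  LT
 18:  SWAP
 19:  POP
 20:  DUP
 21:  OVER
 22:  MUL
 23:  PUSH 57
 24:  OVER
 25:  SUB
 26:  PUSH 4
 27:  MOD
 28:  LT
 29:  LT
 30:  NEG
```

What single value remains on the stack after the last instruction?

PUSH 7   : 7
POP      : (empty)
PUSH 79  : 79
PUSH 5   : 79 5
LT       : 0
PUSH 1   : 0 1
GT       : 0
POP      : (empty)
PUSH 11  : 11
NEG      : -11
PUSH -11 : -11 -11
SUB      : 0
PUSH 1   : 0 1
EQ       : 0
PUSH 57  : 0 57
OVER     : 0 57 0
LT       : 0 0
SWAP     : 0 0
POP      : 0
DUP      : 0 0
OVER     : 0 0 0
MUL      : 0 0
PUSH 57  : 0 0 57
OVER     : 0 0 57 0
SUB      : 0 0 57
PUSH 4   : 0 0 57 4
MOD      : 0 0 1
LT       : 0 1
LT       : 1
NEG      : -1

-1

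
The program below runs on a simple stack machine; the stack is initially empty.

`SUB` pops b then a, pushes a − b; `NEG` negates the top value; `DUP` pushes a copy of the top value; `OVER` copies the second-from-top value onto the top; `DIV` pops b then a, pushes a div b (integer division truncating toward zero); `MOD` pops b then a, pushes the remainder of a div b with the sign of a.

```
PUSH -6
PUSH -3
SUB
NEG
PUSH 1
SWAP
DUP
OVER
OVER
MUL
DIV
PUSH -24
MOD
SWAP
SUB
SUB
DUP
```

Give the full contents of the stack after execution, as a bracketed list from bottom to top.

[4, 4]

PUSH -6   -6
PUSH -3   -6 -3
SUB       -3
NEG       3
PUSH 1    3 1
SWAP      1 3
DUP       1 3 3
OVER      1 3 3 3
OVER      1 3 3 3 3
MUL       1 3 3 9
DIV       1 3 0
PUSH -24  1 3 0 -24
MOD       1 3 0
SWAP      1 0 3
SUB       1 -3
SUB       4
DUP       4 4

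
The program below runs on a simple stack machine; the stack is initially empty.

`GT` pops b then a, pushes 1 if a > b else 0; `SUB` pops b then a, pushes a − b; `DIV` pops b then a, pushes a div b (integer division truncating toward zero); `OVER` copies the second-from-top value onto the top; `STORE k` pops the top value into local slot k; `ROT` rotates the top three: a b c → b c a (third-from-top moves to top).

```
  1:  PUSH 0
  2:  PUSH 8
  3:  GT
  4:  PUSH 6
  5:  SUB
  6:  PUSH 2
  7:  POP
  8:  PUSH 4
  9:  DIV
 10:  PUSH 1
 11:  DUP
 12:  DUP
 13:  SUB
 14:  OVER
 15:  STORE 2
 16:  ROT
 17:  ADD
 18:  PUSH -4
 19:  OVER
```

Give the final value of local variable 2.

1

PUSH 0  : [0]
PUSH 8  : [0, 8]
GT      : [0]
PUSH 6  : [0, 6]
SUB     : [-6]
PUSH 2  : [-6, 2]
POP     : [-6]
PUSH 4  : [-6, 4]
DIV     : [-1]
PUSH 1  : [-1, 1]
DUP     : [-1, 1, 1]
DUP     : [-1, 1, 1, 1]
SUB     : [-1, 1, 0]
OVER    : [-1, 1, 0, 1]
STORE 2 : [-1, 1, 0]
ROT     : [1, 0, -1]
ADD     : [1, -1]
PUSH -4 : [1, -1, -4]
OVER    : [1, -1, -4, -1]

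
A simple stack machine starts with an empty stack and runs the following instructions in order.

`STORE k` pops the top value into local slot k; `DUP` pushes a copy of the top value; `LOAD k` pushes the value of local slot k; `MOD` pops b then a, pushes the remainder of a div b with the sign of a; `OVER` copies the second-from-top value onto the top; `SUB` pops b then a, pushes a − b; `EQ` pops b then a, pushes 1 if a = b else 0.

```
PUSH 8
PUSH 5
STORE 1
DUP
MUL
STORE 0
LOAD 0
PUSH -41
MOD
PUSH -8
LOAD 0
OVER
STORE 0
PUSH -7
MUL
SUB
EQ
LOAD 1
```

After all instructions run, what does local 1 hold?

5

PUSH 8   : 8
PUSH 5   : 8 5
STORE 1  : 8
DUP      : 8 8
MUL      : 64
STORE 0  : (empty)
LOAD 0   : 64
PUSH -41 : 64 -41
MOD      : 23
PUSH -8  : 23 -8
LOAD 0   : 23 -8 64
OVER     : 23 -8 64 -8
STORE 0  : 23 -8 64
PUSH -7  : 23 -8 64 -7
MUL      : 23 -8 -448
SUB      : 23 440
EQ       : 0
LOAD 1   : 0 5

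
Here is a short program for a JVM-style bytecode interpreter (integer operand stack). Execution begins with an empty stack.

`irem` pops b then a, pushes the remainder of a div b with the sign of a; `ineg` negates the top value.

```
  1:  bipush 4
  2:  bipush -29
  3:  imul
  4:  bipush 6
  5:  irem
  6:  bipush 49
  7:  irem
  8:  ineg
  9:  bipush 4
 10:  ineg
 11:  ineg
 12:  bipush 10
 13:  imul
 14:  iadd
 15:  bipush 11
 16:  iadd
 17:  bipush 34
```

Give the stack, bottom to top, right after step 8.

bipush 4    [4]
bipush -29  [4, -29]
imul        [-116]
bipush 6    [-116, 6]
irem        [-2]
bipush 49   [-2, 49]
irem        [-2]
ineg        [2]

[2]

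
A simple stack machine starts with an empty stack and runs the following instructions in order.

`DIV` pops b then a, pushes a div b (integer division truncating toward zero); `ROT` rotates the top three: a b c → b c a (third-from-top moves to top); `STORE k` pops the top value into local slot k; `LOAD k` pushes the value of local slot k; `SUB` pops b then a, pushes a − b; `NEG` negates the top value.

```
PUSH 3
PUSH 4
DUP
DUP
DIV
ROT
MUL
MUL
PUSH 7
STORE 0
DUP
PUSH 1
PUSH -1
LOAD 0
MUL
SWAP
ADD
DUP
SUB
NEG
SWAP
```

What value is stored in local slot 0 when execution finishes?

7

PUSH 3  -> [3]
PUSH 4  -> [3, 4]
DUP     -> [3, 4, 4]
DUP     -> [3, 4, 4, 4]
DIV     -> [3, 4, 1]
ROT     -> [4, 1, 3]
MUL     -> [4, 3]
MUL     -> [12]
PUSH 7  -> [12, 7]
STORE 0 -> [12]
DUP     -> [12, 12]
PUSH 1  -> [12, 12, 1]
PUSH -1 -> [12, 12, 1, -1]
LOAD 0  -> [12, 12, 1, -1, 7]
MUL     -> [12, 12, 1, -7]
SWAP    -> [12, 12, -7, 1]
ADD     -> [12, 12, -6]
DUP     -> [12, 12, -6, -6]
SUB     -> [12, 12, 0]
NEG     -> [12, 12, 0]
SWAP    -> [12, 0, 12]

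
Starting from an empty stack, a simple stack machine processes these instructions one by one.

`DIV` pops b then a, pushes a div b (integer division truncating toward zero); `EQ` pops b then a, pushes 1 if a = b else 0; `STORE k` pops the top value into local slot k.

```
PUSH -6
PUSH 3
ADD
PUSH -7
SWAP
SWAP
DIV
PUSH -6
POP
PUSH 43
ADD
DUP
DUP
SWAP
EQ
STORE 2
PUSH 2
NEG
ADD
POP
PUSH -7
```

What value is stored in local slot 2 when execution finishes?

1

PUSH -6 → [-6]
PUSH 3  → [-6, 3]
ADD     → [-3]
PUSH -7 → [-3, -7]
SWAP    → [-7, -3]
SWAP    → [-3, -7]
DIV     → [0]
PUSH -6 → [0, -6]
POP     → [0]
PUSH 43 → [0, 43]
ADD     → [43]
DUP     → [43, 43]
DUP     → [43, 43, 43]
SWAP    → [43, 43, 43]
EQ      → [43, 1]
STORE 2 → [43]
PUSH 2  → [43, 2]
NEG     → [43, -2]
ADD     → [41]
POP     → []
PUSH -7 → [-7]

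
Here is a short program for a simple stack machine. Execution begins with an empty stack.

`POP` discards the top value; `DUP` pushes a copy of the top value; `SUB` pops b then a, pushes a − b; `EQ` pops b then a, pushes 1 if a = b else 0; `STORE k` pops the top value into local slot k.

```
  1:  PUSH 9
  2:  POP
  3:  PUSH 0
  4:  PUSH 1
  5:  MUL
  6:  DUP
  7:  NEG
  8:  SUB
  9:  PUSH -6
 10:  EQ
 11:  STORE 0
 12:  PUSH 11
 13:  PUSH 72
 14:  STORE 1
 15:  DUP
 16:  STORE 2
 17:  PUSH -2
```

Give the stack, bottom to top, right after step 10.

PUSH 9  -> 9
POP     -> (empty)
PUSH 0  -> 0
PUSH 1  -> 0 1
MUL     -> 0
DUP     -> 0 0
NEG     -> 0 0
SUB     -> 0
PUSH -6 -> 0 -6
EQ      -> 0

[0]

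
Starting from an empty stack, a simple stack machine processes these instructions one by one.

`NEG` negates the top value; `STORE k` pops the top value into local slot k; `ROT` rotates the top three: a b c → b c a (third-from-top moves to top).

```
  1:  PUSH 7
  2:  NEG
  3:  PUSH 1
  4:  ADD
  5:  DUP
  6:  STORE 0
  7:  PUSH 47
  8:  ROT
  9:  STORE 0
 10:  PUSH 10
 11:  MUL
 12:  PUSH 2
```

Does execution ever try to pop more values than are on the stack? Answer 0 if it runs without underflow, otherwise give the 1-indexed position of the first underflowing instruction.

8

PUSH 7  : 7
NEG     : -7
PUSH 1  : -7 1
ADD     : -6
DUP     : -6 -6
STORE 0 : -6
PUSH 47 : -6 47
ROT  — needs 3 operands, stack has 2 → underflow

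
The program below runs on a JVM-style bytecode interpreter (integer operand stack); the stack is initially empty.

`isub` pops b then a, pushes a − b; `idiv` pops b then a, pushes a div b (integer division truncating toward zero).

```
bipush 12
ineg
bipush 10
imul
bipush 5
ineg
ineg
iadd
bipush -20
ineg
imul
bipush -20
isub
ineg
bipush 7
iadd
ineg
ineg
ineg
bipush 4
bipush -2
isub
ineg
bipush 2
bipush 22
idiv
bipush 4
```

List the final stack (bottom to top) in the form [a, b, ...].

[-2287, -6, 0, 4]

bipush 12  : 12
ineg       : -12
bipush 10  : -12 10
imul       : -120
bipush 5   : -120 5
ineg       : -120 -5
ineg       : -120 5
iadd       : -115
bipush -20 : -115 -20
ineg       : -115 20
imul       : -2300
bipush -20 : -2300 -20
isub       : -2280
ineg       : 2280
bipush 7   : 2280 7
iadd       : 2287
ineg       : -2287
ineg       : 2287
ineg       : -2287
bipush 4   : -2287 4
bipush -2  : -2287 4 -2
isub       : -2287 6
ineg       : -2287 -6
bipush 2   : -2287 -6 2
bipush 22  : -2287 -6 2 22
idiv       : -2287 -6 0
bipush 4   : -2287 -6 0 4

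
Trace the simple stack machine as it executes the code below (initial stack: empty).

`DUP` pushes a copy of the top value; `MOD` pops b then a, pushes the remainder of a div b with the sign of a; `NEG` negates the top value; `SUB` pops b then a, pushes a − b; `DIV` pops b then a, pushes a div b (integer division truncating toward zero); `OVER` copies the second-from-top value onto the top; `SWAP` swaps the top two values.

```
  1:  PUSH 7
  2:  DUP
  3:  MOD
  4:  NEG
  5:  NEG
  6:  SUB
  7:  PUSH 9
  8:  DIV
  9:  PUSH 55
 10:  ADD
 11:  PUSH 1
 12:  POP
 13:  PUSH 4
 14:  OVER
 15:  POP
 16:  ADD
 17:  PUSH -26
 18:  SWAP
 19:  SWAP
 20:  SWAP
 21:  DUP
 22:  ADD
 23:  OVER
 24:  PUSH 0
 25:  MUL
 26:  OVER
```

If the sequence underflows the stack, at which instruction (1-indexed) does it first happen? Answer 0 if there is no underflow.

6

PUSH 7 -> 7
DUP    -> 7 7
MOD    -> 0
NEG    -> 0
NEG    -> 0
SUB  — needs 2 operands, stack has 1 → underflow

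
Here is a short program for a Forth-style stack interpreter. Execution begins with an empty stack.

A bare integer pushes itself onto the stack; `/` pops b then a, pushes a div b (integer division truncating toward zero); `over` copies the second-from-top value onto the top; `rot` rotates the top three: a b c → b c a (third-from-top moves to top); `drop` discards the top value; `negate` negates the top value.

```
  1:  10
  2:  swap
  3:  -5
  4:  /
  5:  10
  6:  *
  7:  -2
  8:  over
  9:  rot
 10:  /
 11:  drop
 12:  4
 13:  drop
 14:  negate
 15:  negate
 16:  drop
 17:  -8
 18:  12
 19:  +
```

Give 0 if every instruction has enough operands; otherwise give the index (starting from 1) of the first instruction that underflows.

2

10 -> [10]
swap  — needs 2 operands, stack has 1 → underflow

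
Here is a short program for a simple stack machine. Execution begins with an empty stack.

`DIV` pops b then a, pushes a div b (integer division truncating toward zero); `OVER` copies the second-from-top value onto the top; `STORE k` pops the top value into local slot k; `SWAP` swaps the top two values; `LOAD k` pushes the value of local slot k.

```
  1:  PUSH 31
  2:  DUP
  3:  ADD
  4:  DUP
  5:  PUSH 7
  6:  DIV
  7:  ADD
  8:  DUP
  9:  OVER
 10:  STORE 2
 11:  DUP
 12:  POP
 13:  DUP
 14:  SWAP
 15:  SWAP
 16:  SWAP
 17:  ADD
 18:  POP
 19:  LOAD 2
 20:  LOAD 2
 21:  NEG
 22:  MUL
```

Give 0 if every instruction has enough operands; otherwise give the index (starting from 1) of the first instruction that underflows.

PUSH 31 → [31]
DUP     → [31, 31]
ADD     → [62]
DUP     → [62, 62]
PUSH 7  → [62, 62, 7]
DIV     → [62, 8]
ADD     → [70]
DUP     → [70, 70]
OVER    → [70, 70, 70]
STORE 2 → [70, 70]
DUP     → [70, 70, 70]
POP     → [70, 70]
DUP     → [70, 70, 70]
SWAP    → [70, 70, 70]
SWAP    → [70, 70, 70]
SWAP    → [70, 70, 70]
ADD     → [70, 140]
POP     → [70]
LOAD 2  → [70, 70]
LOAD 2  → [70, 70, 70]
NEG     → [70, 70, -70]
MUL     → [70, -4900]

0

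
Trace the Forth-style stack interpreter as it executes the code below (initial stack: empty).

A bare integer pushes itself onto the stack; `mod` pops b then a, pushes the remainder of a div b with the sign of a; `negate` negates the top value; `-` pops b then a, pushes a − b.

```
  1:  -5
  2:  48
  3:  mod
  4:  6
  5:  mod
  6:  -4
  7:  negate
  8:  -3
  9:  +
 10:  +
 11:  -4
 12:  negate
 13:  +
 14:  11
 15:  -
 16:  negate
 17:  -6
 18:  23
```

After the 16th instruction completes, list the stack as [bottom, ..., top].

[11]

-5     → [-5]
48     → [-5, 48]
mod    → [-5]
6      → [-5, 6]
mod    → [-5]
-4     → [-5, -4]
negate → [-5, 4]
-3     → [-5, 4, -3]
+      → [-5, 1]
+      → [-4]
-4     → [-4, -4]
negate → [-4, 4]
+      → [0]
11     → [0, 11]
-      → [-11]
negate → [11]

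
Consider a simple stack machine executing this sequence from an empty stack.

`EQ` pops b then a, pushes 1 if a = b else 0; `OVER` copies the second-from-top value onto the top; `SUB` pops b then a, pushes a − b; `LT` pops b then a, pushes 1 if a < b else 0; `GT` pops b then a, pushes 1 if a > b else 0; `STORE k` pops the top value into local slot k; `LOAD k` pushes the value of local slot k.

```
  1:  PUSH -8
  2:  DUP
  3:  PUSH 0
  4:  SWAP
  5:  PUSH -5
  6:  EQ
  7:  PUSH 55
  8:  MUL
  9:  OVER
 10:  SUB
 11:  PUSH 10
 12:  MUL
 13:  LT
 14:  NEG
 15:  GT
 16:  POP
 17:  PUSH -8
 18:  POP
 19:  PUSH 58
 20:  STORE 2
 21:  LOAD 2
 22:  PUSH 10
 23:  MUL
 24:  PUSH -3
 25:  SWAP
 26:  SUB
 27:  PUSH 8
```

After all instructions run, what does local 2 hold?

PUSH -8 : -8
DUP     : -8 -8
PUSH 0  : -8 -8 0
SWAP    : -8 0 -8
PUSH -5 : -8 0 -8 -5
EQ      : -8 0 0
PUSH 55 : -8 0 0 55
MUL     : -8 0 0
OVER    : -8 0 0 0
SUB     : -8 0 0
PUSH 10 : -8 0 0 10
MUL     : -8 0 0
LT      : -8 0
NEG     : -8 0
GT      : 0
POP     : (empty)
PUSH -8 : -8
POP     : (empty)
PUSH 58 : 58
STORE 2 : (empty)
LOAD 2  : 58
PUSH 10 : 58 10
MUL     : 580
PUSH -3 : 580 -3
SWAP    : -3 580
SUB     : -583
PUSH 8  : -583 8

58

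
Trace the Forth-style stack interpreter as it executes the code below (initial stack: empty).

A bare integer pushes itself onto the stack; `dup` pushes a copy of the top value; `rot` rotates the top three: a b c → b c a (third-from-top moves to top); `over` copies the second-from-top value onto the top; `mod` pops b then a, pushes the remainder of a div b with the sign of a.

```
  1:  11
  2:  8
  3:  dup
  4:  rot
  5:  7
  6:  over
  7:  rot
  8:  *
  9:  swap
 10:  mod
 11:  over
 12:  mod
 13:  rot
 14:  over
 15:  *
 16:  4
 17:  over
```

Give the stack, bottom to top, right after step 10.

[8, 8, 2]

11   : [11]
8    : [11, 8]
dup  : [11, 8, 8]
rot  : [8, 8, 11]
7    : [8, 8, 11, 7]
over : [8, 8, 11, 7, 11]
rot  : [8, 8, 7, 11, 11]
*    : [8, 8, 7, 121]
swap : [8, 8, 121, 7]
mod  : [8, 8, 2]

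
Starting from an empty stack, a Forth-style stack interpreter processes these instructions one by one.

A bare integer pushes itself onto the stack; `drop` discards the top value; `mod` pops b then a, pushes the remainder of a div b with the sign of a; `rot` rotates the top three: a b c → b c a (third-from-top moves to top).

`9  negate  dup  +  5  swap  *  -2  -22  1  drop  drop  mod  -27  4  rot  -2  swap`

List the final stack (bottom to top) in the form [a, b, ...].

[-27, 4, -2, 0]

9      : 9
negate : -9
dup    : -9 -9
+      : -18
5      : -18 5
swap   : 5 -18
*      : -90
-2     : -90 -2
-22    : -90 -2 -22
1      : -90 -2 -22 1
drop   : -90 -2 -22
drop   : -90 -2
mod    : 0
-27    : 0 -27
4      : 0 -27 4
rot    : -27 4 0
-2     : -27 4 0 -2
swap   : -27 4 -2 0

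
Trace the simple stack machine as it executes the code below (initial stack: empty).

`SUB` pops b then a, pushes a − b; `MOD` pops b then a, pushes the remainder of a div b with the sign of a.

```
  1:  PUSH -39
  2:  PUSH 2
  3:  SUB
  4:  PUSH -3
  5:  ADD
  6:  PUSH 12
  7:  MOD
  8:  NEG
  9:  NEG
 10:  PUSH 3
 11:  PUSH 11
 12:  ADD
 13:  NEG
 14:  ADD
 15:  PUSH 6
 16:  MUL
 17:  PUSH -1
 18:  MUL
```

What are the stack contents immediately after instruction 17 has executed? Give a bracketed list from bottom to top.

PUSH -39 -> -39
PUSH 2   -> -39 2
SUB      -> -41
PUSH -3  -> -41 -3
ADD      -> -44
PUSH 12  -> -44 12
MOD      -> -8
NEG      -> 8
NEG      -> -8
PUSH 3   -> -8 3
PUSH 11  -> -8 3 11
ADD      -> -8 14
NEG      -> -8 -14
ADD      -> -22
PUSH 6   -> -22 6
MUL      -> -132
PUSH -1  -> -132 -1

[-132, -1]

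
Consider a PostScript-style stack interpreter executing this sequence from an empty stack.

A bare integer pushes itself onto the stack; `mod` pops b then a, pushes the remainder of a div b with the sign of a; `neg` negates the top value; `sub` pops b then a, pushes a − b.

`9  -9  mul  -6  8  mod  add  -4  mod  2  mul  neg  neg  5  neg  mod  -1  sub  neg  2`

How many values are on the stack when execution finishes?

9   → [9]
-9  → [9, -9]
mul → [-81]
-6  → [-81, -6]
8   → [-81, -6, 8]
mod → [-81, -6]
add → [-87]
-4  → [-87, -4]
mod → [-3]
2   → [-3, 2]
mul → [-6]
neg → [6]
neg → [-6]
5   → [-6, 5]
neg → [-6, -5]
mod → [-1]
-1  → [-1, -1]
sub → [0]
neg → [0]
2   → [0, 2]

2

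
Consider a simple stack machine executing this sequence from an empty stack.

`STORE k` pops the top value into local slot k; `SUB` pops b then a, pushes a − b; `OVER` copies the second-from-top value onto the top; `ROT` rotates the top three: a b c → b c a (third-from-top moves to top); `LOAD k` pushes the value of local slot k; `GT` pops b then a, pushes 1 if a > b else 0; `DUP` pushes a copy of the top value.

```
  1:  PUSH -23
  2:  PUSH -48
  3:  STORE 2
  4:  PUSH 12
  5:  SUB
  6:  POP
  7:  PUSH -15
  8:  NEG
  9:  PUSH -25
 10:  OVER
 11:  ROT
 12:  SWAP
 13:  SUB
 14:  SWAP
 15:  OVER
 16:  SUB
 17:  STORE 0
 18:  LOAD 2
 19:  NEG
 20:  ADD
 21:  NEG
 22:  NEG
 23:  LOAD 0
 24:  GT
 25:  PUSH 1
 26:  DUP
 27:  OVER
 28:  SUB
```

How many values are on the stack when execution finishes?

3

PUSH -23 -> -23
PUSH -48 -> -23 -48
STORE 2  -> -23
PUSH 12  -> -23 12
SUB      -> -35
POP      -> (empty)
PUSH -15 -> -15
NEG      -> 15
PUSH -25 -> 15 -25
OVER     -> 15 -25 15
ROT      -> -25 15 15
SWAP     -> -25 15 15
SUB      -> -25 0
SWAP     -> 0 -25
OVER     -> 0 -25 0
SUB      -> 0 -25
STORE 0  -> 0
LOAD 2   -> 0 -48
NEG      -> 0 48
ADD      -> 48
NEG      -> -48
NEG      -> 48
LOAD 0   -> 48 -25
GT       -> 1
PUSH 1   -> 1 1
DUP      -> 1 1 1
OVER     -> 1 1 1 1
SUB      -> 1 1 0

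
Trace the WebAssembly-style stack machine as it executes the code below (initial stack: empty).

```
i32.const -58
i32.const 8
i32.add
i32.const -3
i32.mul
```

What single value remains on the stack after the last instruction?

i32.const -58  -58
i32.const 8    -58 8
i32.add        -50
i32.const -3   -50 -3
i32.mul        150

150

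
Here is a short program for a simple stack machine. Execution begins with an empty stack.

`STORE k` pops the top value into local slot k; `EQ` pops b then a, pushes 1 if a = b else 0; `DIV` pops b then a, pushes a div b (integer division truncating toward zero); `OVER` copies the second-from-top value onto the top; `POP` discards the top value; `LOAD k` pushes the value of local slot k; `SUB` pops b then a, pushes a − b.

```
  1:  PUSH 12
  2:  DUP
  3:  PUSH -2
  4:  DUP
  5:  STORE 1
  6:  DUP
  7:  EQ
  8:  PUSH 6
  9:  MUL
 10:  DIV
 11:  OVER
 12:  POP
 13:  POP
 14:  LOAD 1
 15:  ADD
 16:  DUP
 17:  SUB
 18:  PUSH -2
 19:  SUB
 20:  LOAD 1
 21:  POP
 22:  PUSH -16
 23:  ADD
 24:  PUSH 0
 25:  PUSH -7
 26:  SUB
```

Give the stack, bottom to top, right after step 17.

PUSH 12  12
DUP      12 12
PUSH -2  12 12 -2
DUP      12 12 -2 -2
STORE 1  12 12 -2
DUP      12 12 -2 -2
EQ       12 12 1
PUSH 6   12 12 1 6
MUL      12 12 6
DIV      12 2
OVER     12 2 12
POP      12 2
POP      12
LOAD 1   12 -2
ADD      10
DUP      10 10
SUB      0

[0]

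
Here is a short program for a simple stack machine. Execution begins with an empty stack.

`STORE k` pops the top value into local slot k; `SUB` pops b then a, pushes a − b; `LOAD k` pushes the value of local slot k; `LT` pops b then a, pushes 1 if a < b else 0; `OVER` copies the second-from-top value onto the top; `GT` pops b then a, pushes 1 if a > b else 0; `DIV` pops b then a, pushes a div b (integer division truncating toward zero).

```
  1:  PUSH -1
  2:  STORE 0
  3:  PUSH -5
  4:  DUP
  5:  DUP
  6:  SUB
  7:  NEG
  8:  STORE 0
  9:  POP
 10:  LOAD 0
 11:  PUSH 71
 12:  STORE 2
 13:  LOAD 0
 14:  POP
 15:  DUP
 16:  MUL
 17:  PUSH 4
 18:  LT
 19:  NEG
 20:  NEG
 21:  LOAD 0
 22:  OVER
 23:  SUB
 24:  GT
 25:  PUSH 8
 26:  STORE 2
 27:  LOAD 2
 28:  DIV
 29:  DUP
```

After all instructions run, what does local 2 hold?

PUSH -1 → [-1]
STORE 0 → []
PUSH -5 → [-5]
DUP     → [-5, -5]
DUP     → [-5, -5, -5]
SUB     → [-5, 0]
NEG     → [-5, 0]
STORE 0 → [-5]
POP     → []
LOAD 0  → [0]
PUSH 71 → [0, 71]
STORE 2 → [0]
LOAD 0  → [0, 0]
POP     → [0]
DUP     → [0, 0]
MUL     → [0]
PUSH 4  → [0, 4]
LT      → [1]
NEG     → [-1]
NEG     → [1]
LOAD 0  → [1, 0]
OVER    → [1, 0, 1]
SUB     → [1, -1]
GT      → [1]
PUSH 8  → [1, 8]
STORE 2 → [1]
LOAD 2  → [1, 8]
DIV     → [0]
DUP     → [0, 0]

8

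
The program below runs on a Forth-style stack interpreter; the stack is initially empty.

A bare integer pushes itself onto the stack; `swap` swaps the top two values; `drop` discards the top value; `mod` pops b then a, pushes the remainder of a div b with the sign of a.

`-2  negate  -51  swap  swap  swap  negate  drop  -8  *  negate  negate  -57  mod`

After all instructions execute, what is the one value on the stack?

-2      [-2]
negate  [2]
-51     [2, -51]
swap    [-51, 2]
swap    [2, -51]
swap    [-51, 2]
negate  [-51, -2]
drop    [-51]
-8      [-51, -8]
*       [408]
negate  [-408]
negate  [408]
-57     [408, -57]
mod     [9]

9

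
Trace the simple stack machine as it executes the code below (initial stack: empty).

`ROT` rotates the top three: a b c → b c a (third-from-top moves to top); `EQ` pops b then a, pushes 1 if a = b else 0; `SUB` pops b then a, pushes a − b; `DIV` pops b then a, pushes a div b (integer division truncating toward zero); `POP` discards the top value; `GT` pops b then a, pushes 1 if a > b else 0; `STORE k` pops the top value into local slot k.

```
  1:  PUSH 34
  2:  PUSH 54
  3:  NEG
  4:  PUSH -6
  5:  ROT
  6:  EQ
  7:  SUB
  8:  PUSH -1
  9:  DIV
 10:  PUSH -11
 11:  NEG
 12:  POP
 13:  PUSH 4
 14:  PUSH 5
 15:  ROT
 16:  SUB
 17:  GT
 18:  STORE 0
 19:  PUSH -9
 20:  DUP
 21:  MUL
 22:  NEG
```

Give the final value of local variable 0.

1

PUSH 34  -> [34]
PUSH 54  -> [34, 54]
NEG      -> [34, -54]
PUSH -6  -> [34, -54, -6]
ROT      -> [-54, -6, 34]
EQ       -> [-54, 0]
SUB      -> [-54]
PUSH -1  -> [-54, -1]
DIV      -> [54]
PUSH -11 -> [54, -11]
NEG      -> [54, 11]
POP      -> [54]
PUSH 4   -> [54, 4]
PUSH 5   -> [54, 4, 5]
ROT      -> [4, 5, 54]
SUB      -> [4, -49]
GT       -> [1]
STORE 0  -> []
PUSH -9  -> [-9]
DUP      -> [-9, -9]
MUL      -> [81]
NEG      -> [-81]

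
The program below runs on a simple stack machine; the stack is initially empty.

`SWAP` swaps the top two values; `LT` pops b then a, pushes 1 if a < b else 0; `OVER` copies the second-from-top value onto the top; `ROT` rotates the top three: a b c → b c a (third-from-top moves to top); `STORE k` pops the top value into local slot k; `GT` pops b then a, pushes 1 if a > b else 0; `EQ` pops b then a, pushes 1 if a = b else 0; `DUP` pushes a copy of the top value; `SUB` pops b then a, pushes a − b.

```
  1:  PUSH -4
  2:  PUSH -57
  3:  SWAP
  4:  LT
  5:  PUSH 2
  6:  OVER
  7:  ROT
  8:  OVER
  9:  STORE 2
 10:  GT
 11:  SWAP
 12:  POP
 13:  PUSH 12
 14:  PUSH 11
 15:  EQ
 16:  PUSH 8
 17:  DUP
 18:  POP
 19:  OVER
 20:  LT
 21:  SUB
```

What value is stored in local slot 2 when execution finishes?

PUSH -4  → [-4]
PUSH -57 → [-4, -57]
SWAP     → [-57, -4]
LT       → [1]
PUSH 2   → [1, 2]
OVER     → [1, 2, 1]
ROT      → [2, 1, 1]
OVER     → [2, 1, 1, 1]
STORE 2  → [2, 1, 1]
GT       → [2, 0]
SWAP     → [0, 2]
POP      → [0]
PUSH 12  → [0, 12]
PUSH 11  → [0, 12, 11]
EQ       → [0, 0]
PUSH 8   → [0, 0, 8]
DUP      → [0, 0, 8, 8]
POP      → [0, 0, 8]
OVER     → [0, 0, 8, 0]
LT       → [0, 0, 0]
SUB      → [0, 0]

1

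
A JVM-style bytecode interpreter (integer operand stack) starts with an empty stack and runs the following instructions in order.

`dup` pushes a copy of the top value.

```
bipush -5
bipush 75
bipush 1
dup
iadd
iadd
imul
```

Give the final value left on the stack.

-385

bipush -5 : -5
bipush 75 : -5 75
bipush 1  : -5 75 1
dup       : -5 75 1 1
iadd      : -5 75 2
iadd      : -5 77
imul      : -385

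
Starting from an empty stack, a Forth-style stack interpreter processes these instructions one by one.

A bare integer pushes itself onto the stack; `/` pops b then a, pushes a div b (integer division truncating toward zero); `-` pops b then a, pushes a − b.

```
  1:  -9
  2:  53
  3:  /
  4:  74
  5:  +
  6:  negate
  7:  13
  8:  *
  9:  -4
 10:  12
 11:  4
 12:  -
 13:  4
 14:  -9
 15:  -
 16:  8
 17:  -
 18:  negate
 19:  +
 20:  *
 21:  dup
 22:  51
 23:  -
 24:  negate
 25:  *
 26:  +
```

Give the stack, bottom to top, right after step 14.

-9     -> [-9]
53     -> [-9, 53]
/      -> [0]
74     -> [0, 74]
+      -> [74]
negate -> [-74]
13     -> [-74, 13]
*      -> [-962]
-4     -> [-962, -4]
12     -> [-962, -4, 12]
4      -> [-962, -4, 12, 4]
-      -> [-962, -4, 8]
4      -> [-962, -4, 8, 4]
-9     -> [-962, -4, 8, 4, -9]

[-962, -4, 8, 4, -9]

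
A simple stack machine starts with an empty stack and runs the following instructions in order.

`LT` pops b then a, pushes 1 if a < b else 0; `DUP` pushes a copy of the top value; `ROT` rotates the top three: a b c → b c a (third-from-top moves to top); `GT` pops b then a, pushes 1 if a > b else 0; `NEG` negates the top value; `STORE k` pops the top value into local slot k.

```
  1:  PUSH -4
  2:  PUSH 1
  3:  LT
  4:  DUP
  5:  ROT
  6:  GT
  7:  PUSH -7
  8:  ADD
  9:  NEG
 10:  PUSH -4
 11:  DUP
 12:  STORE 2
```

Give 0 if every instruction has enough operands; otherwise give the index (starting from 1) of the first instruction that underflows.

5

PUSH -4 → -4
PUSH 1  → -4 1
LT      → 1
DUP     → 1 1
ROT  — needs 3 operands, stack has 2 → underflow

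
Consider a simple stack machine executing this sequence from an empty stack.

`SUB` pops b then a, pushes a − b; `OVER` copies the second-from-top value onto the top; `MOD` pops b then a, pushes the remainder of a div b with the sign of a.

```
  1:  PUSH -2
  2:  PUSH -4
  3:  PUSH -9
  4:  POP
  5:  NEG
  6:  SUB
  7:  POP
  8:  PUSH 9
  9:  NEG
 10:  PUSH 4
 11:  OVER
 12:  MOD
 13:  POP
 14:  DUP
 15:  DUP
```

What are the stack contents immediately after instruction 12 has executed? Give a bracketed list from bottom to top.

[-9, 4]

PUSH -2 → -2
PUSH -4 → -2 -4
PUSH -9 → -2 -4 -9
POP     → -2 -4
NEG     → -2 4
SUB     → -6
POP     → (empty)
PUSH 9  → 9
NEG     → -9
PUSH 4  → -9 4
OVER    → -9 4 -9
MOD     → -9 4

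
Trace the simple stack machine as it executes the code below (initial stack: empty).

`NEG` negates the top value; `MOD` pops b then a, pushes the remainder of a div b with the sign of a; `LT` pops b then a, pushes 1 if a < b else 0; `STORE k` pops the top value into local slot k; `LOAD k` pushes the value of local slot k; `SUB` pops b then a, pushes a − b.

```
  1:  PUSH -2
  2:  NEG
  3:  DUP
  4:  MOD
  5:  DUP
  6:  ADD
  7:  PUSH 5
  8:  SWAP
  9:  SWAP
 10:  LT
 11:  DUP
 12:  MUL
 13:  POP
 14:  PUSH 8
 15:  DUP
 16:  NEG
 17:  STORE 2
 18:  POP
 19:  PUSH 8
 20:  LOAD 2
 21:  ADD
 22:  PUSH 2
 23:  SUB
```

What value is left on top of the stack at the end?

-2

PUSH -2 : [-2]
NEG     : [2]
DUP     : [2, 2]
MOD     : [0]
DUP     : [0, 0]
ADD     : [0]
PUSH 5  : [0, 5]
SWAP    : [5, 0]
SWAP    : [0, 5]
LT      : [1]
DUP     : [1, 1]
MUL     : [1]
POP     : []
PUSH 8  : [8]
DUP     : [8, 8]
NEG     : [8, -8]
STORE 2 : [8]
POP     : []
PUSH 8  : [8]
LOAD 2  : [8, -8]
ADD     : [0]
PUSH 2  : [0, 2]
SUB     : [-2]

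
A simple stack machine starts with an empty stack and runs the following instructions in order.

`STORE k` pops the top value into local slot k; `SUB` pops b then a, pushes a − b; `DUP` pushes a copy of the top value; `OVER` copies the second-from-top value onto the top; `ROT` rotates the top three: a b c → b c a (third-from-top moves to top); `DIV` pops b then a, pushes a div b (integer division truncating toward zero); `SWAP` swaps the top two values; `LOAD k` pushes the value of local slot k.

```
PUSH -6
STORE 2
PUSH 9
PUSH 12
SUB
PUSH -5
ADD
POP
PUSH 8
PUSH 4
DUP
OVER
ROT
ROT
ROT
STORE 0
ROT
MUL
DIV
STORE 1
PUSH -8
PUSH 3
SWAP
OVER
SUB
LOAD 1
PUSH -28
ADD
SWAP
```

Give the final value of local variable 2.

-6

PUSH -6  -> -6
STORE 2  -> (empty)
PUSH 9   -> 9
PUSH 12  -> 9 12
SUB      -> -3
PUSH -5  -> -3 -5
ADD      -> -8
POP      -> (empty)
PUSH 8   -> 8
PUSH 4   -> 8 4
DUP      -> 8 4 4
OVER     -> 8 4 4 4
ROT      -> 8 4 4 4
ROT      -> 8 4 4 4
ROT      -> 8 4 4 4
STORE 0  -> 8 4 4
ROT      -> 4 4 8
MUL      -> 4 32
DIV      -> 0
STORE 1  -> (empty)
PUSH -8  -> -8
PUSH 3   -> -8 3
SWAP     -> 3 -8
OVER     -> 3 -8 3
SUB      -> 3 -11
LOAD 1   -> 3 -11 0
PUSH -28 -> 3 -11 0 -28
ADD      -> 3 -11 -28
SWAP     -> 3 -28 -11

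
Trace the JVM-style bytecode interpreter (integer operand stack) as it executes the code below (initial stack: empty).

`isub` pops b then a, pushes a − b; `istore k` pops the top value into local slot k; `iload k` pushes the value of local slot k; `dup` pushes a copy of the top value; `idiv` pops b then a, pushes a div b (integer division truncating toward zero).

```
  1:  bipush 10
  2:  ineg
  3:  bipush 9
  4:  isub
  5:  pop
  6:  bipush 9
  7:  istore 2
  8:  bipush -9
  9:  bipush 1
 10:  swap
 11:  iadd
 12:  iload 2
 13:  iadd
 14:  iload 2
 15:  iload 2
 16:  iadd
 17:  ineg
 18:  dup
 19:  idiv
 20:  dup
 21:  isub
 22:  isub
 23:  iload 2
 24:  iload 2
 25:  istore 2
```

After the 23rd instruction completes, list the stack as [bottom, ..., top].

[1, 9]

bipush 10 : [10]
ineg      : [-10]
bipush 9  : [-10, 9]
isub      : [-19]
pop       : []
bipush 9  : [9]
istore 2  : []
bipush -9 : [-9]
bipush 1  : [-9, 1]
swap      : [1, -9]
iadd      : [-8]
iload 2   : [-8, 9]
iadd      : [1]
iload 2   : [1, 9]
iload 2   : [1, 9, 9]
iadd      : [1, 18]
ineg      : [1, -18]
dup       : [1, -18, -18]
idiv      : [1, 1]
dup       : [1, 1, 1]
isub      : [1, 0]
isub      : [1]
iload 2   : [1, 9]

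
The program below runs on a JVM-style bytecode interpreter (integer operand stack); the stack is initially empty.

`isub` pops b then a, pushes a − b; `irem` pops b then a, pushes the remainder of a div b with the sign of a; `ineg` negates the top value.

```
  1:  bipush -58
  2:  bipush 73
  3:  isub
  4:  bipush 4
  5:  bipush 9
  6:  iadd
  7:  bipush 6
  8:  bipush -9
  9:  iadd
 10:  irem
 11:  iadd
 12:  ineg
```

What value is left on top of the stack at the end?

bipush -58  -58
bipush 73   -58 73
isub        -131
bipush 4    -131 4
bipush 9    -131 4 9
iadd        -131 13
bipush 6    -131 13 6
bipush -9   -131 13 6 -9
iadd        -131 13 -3
irem        -131 1
iadd        -130
ineg        130

130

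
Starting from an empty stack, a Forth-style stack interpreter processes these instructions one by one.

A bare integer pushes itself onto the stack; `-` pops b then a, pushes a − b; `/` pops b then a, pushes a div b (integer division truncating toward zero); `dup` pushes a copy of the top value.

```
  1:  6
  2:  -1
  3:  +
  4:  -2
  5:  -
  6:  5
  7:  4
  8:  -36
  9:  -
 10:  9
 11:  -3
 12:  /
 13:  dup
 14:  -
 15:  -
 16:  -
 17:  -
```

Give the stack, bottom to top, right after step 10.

6   → [6]
-1  → [6, -1]
+   → [5]
-2  → [5, -2]
-   → [7]
5   → [7, 5]
4   → [7, 5, 4]
-36 → [7, 5, 4, -36]
-   → [7, 5, 40]
9   → [7, 5, 40, 9]

[7, 5, 40, 9]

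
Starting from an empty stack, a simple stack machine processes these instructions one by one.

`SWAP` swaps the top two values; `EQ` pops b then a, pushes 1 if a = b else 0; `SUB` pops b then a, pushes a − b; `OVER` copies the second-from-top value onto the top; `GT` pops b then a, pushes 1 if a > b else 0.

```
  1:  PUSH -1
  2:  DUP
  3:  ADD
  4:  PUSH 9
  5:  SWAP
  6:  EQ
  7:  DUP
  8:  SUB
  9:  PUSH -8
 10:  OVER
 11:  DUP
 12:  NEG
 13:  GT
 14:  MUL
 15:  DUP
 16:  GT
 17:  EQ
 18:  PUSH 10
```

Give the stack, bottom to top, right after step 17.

PUSH -1 -> [-1]
DUP     -> [-1, -1]
ADD     -> [-2]
PUSH 9  -> [-2, 9]
SWAP    -> [9, -2]
EQ      -> [0]
DUP     -> [0, 0]
SUB     -> [0]
PUSH -8 -> [0, -8]
OVER    -> [0, -8, 0]
DUP     -> [0, -8, 0, 0]
NEG     -> [0, -8, 0, 0]
GT      -> [0, -8, 0]
MUL     -> [0, 0]
DUP     -> [0, 0, 0]
GT      -> [0, 0]
EQ      -> [1]

[1]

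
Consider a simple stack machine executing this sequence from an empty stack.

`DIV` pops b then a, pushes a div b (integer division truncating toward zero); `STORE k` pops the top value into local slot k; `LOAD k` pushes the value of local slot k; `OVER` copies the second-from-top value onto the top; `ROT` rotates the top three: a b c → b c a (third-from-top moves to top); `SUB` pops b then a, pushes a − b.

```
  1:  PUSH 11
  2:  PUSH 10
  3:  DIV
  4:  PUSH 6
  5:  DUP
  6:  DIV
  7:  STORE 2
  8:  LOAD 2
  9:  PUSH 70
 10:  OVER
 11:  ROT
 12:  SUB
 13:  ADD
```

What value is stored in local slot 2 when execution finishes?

PUSH 11 → [11]
PUSH 10 → [11, 10]
DIV     → [1]
PUSH 6  → [1, 6]
DUP     → [1, 6, 6]
DIV     → [1, 1]
STORE 2 → [1]
LOAD 2  → [1, 1]
PUSH 70 → [1, 1, 70]
OVER    → [1, 1, 70, 1]
ROT     → [1, 70, 1, 1]
SUB     → [1, 70, 0]
ADD     → [1, 70]

1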